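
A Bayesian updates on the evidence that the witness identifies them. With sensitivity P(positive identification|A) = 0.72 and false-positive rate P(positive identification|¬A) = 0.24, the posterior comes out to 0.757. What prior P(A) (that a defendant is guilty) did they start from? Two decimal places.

P(A) = 0.51

Bayes' rule in odds form gives O(A|E) = O(A)·[P(E|A)/P(E|¬A)], hence O(A) = O(A|E)/LR.
Posterior odds = 0.757/(1−0.757) = 3.1152. LR = 0.72/0.24 = 3.0000.
Prior odds = 3.1152/3.0000 = 1.0384, so P(A) = 1.0384/(1+1.0384) ≈ 0.51.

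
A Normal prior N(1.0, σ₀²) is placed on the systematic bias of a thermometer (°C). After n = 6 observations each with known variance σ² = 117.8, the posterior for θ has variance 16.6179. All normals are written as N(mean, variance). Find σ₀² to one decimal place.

For the Normal–Normal model with known σ², precisions add: τ_n = τ₀ + n/σ².
So 1/σ₀² = 1/16.6179 − 6/117.8 = 0.060176 − 0.050934 = 0.009242.
Hence σ₀² = 1/0.009242 ≈ 108.2.

σ₀² = 108.2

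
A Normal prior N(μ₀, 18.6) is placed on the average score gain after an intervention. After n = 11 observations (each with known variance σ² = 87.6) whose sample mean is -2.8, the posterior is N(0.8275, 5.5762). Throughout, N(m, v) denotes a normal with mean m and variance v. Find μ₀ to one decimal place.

With known observation variance, the Normal–Normal posterior has precision τ_n = τ₀ + n/σ² and mean μ_n = (τ₀μ₀ + (n/σ²)x̄)/τ_n.
Here τ₀ = 1/18.6 = 0.053763 and τ_data = 11/87.6 = 0.125571, so τ_n = 0.179334.
Rearranging for μ₀: μ₀ = (μ_n·τ_n − τ_data·x̄)/τ₀ = (0.8275·0.179334 − 0.125571·-2.8) / 0.053763 = 0.499998/0.053763 ≈ 9.3.

μ₀ = 9.3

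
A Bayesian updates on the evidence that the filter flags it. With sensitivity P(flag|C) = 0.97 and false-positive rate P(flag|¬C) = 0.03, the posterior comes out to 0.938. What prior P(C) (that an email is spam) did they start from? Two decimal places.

In odds form, posterior odds = prior odds × likelihood ratio, so prior odds = posterior odds ÷ LR.
Posterior odds = 0.938/(1−0.938) = 15.1290. LR = 0.97/0.03 = 32.3333.
Prior odds = 15.1290/32.3333 = 0.4679, so P(C) = 0.4679/(1+0.4679) ≈ 0.32.

P(C) = 0.32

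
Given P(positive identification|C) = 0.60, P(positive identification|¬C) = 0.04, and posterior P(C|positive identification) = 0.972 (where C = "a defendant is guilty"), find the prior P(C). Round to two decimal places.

P(C) = 0.70

Bayes' rule in odds form gives O(C|E) = O(C)·[P(E|C)/P(E|¬C)], hence O(C) = O(C|E)/LR.
Posterior odds = 0.972/(1−0.972) = 34.7143. LR = 0.60/0.04 = 15.0000.
Prior odds = 34.7143/15.0000 = 2.3143, so P(C) = 2.3143/(1+2.3143) ≈ 0.70.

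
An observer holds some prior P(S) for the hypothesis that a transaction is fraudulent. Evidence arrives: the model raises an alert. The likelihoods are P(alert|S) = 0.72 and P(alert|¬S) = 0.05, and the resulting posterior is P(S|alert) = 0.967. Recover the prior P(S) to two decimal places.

Bayes' rule in odds form gives O(S|E) = O(S)·[P(E|S)/P(E|¬S)], hence O(S) = O(S|E)/LR.
Posterior odds = 0.967/(1−0.967) = 29.3030. LR = 0.72/0.05 = 14.4000.
Prior odds = 29.3030/14.4000 = 2.0349, so P(S) = 2.0349/(1+2.0349) ≈ 0.67.

P(S) = 0.67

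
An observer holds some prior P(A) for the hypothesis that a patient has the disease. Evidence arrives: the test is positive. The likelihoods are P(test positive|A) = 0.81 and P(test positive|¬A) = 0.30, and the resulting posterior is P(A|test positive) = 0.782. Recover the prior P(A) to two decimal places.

Bayes' rule in odds form gives O(A|E) = O(A)·[P(E|A)/P(E|¬A)], hence O(A) = O(A|E)/LR.
Posterior odds = 0.782/(1−0.782) = 3.5872. LR = 0.81/0.30 = 2.7000.
Prior odds = 3.5872/2.7000 = 1.3286, so P(A) = 1.3286/(1+1.3286) ≈ 0.57.

P(A) = 0.57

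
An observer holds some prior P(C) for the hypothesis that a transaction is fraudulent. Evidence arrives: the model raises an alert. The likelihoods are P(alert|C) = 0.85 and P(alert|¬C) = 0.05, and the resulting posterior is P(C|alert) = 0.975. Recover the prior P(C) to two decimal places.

In odds form, posterior odds = prior odds × likelihood ratio, so prior odds = posterior odds ÷ LR.
Posterior odds = 0.975/(1−0.975) = 39.0000. LR = 0.85/0.05 = 17.0000.
Prior odds = 39.0000/17.0000 = 2.2941, so P(C) = 2.2941/(1+2.2941) ≈ 0.70.

P(C) = 0.70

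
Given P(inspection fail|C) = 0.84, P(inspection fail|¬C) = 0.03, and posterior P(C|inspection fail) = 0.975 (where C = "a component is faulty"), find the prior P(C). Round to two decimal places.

P(C) = 0.58

Bayes' rule in odds form gives O(C|E) = O(C)·[P(E|C)/P(E|¬C)], hence O(C) = O(C|E)/LR.
Posterior odds = 0.975/(1−0.975) = 39.0000. LR = 0.84/0.03 = 28.0000.
Prior odds = 39.0000/28.0000 = 1.3929, so P(C) = 1.3929/(1+1.3929) ≈ 0.58.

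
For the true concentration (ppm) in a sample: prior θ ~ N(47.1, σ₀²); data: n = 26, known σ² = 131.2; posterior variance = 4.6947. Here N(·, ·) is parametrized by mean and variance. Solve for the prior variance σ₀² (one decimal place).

σ₀² = 67.4

Posterior precision equals prior precision plus data precision: 1/σ_n² = 1/σ₀² + n/σ².
So 1/σ₀² = 1/4.6947 − 26/131.2 = 0.213006 − 0.198171 = 0.014835.
Hence σ₀² = 1/0.014835 ≈ 67.4.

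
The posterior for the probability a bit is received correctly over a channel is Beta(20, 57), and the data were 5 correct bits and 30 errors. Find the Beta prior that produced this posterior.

Beta(15, 27)

A Beta(α, β) prior with s successes and f failures in binomial data gives a Beta(α+s, β+f) posterior.
Subtract the data counts: 20−5=15, 57−30=27.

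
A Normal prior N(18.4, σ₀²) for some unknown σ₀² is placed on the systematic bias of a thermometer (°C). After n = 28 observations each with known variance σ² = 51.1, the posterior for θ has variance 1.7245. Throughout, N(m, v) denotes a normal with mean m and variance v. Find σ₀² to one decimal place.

For the Normal–Normal model with known σ², precisions add: τ_n = τ₀ + n/σ².
So 1/σ₀² = 1/1.7245 − 28/51.1 = 0.579878 − 0.547945 = 0.031933.
Hence σ₀² = 1/0.031933 ≈ 31.3.

σ₀² = 31.3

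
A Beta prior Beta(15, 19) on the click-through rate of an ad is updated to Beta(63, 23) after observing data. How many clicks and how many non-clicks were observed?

Under Beta–binomial conjugacy the posterior parameters are (a+s, b+f).
Match parameters: s=63−15=48, f=23−19=4.

48 clicks and 4 non-clicks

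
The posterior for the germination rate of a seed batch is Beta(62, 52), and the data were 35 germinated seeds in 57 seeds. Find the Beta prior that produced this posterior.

Beta(27, 30)

Beta is conjugate to the binomial likelihood: posterior = Beta(a+s, b+f).
So a = 62 − 35 = 27 and b = 52 − 22 = 30.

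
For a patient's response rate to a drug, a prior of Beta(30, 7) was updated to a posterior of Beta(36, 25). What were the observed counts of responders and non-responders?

6 responders and 18 non-responders

Under Beta–binomial conjugacy the posterior parameters are (α+s, β+f).
Match parameters: s=36−30=6, f=25−7=18.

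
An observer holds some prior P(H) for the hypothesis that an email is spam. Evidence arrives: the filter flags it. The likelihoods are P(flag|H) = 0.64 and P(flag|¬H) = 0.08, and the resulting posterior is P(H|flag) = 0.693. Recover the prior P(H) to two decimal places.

Bayes' rule in odds form gives O(H|E) = O(H)·[P(E|H)/P(E|¬H)], hence O(H) = O(H|E)/LR.
Posterior odds = 0.693/(1−0.693) = 2.2573. LR = 0.64/0.08 = 8.0000.
Prior odds = 2.2573/8.0000 = 0.2822, so P(H) = 0.2822/(1+0.2822) ≈ 0.22.

P(H) = 0.22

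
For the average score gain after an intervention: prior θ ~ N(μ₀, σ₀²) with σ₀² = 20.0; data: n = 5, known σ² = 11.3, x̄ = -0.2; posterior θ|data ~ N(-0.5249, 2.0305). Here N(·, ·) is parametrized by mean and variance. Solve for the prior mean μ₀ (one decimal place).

μ₀ = -3.4

The posterior mean is a precision-weighted average: μ_n = (τ₀μ₀ + τ_data·x̄)/(τ₀+τ_data), with τ₀=1/σ₀² and τ_data=n/σ².
Here τ₀ = 1/20.0 = 0.050000 and τ_data = 5/11.3 = 0.442478, so τ_n = 0.492478.
Rearranging for μ₀: μ₀ = (μ_n·τ_n − τ_data·x̄)/τ₀ = (-0.5249·0.492478 − 0.442478·-0.2) / 0.050000 = -0.170006/0.050000 ≈ -3.4.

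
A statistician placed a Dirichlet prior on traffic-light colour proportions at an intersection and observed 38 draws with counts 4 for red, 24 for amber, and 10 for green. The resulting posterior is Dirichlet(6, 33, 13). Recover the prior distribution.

For a Dirichlet(α) prior with multinomial counts c, the posterior is Dirichlet(α + c) componentwise.
Subtract each count from the matching posterior parameter: 6−4=2, 33−24=9, 13−10=3.

Dirichlet(2, 9, 3)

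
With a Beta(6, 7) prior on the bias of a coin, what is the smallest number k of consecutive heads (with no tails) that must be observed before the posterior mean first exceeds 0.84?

k = 31

After k heads and 0 tails the posterior is Beta(6+k, 7), with mean (6+k)/(6+7+k).
Set (6+k)/(13+k) > 0.84 and solve: k > (0.84·13 − 6)/(1 − 0.84) = 30.750.
The smallest integer exceeding 30.750 is 31.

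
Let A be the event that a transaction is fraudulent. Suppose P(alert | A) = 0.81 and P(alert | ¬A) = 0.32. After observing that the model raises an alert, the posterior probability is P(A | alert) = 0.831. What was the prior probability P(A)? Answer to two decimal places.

In odds form, posterior odds = prior odds × likelihood ratio, so prior odds = posterior odds ÷ LR.
Posterior odds = 0.831/(1−0.831) = 4.9172. LR = 0.81/0.32 = 2.5312.
Prior odds = 4.9172/2.5312 = 1.9426, so P(A) = 1.9426/(1+1.9426) ≈ 0.66.

P(A) = 0.66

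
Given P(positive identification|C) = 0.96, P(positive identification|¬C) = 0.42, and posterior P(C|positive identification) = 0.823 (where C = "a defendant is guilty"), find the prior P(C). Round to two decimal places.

P(C) = 0.67

In odds form, posterior odds = prior odds × likelihood ratio, so prior odds = posterior odds ÷ LR.
Posterior odds = 0.823/(1−0.823) = 4.6497. LR = 0.96/0.42 = 2.2857.
Prior odds = 4.6497/2.2857 = 2.0343, so P(C) = 2.0343/(1+2.0343) ≈ 0.67.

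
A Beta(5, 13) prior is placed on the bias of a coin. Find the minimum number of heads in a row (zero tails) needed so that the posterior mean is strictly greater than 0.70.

k = 26

After k heads and 0 tails the posterior is Beta(5+k, 13), with mean (5+k)/(5+13+k).
Set (5+k)/(18+k) > 0.70 and solve: k > (0.70·18 − 5)/(1 − 0.70) = 25.333.
The smallest integer exceeding 25.333 is 26, and checking k=26: (31)/(44) = 0.7045 > 0.70.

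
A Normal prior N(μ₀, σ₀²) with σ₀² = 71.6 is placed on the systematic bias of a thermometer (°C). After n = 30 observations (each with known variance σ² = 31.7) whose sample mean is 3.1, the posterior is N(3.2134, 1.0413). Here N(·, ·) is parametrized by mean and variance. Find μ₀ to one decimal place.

With known observation variance, the Normal–Normal posterior has precision τ_n = τ₀ + n/σ² and mean μ_n = (τ₀μ₀ + (n/σ²)x̄)/τ_n.
Here τ₀ = 1/71.6 = 0.013966 and τ_data = 30/31.7 = 0.946372, so τ_n = 0.960338.
Rearranging for μ₀: μ₀ = (μ_n·τ_n − τ_data·x̄)/τ₀ = (3.2134·0.960338 − 0.946372·3.1) / 0.013966 = 0.152197/0.013966 ≈ 10.9.

μ₀ = 10.9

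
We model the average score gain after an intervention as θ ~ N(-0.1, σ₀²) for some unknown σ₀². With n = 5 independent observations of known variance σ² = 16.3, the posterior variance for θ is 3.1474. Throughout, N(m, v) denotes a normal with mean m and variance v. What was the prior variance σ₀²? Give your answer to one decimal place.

σ₀² = 91.1

For the Normal–Normal model with known σ², precisions add: τ_n = τ₀ + n/σ².
So 1/σ₀² = 1/3.1474 − 5/16.3 = 0.317723 − 0.306748 = 0.010975.
Hence σ₀² = 1/0.010975 ≈ 91.1.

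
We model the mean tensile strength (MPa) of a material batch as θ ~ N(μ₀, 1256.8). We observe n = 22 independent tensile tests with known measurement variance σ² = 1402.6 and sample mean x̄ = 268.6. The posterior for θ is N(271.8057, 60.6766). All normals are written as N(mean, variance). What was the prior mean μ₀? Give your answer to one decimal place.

μ₀ = 335.0

The posterior mean is a precision-weighted average: μ_n = (τ₀μ₀ + τ_data·x̄)/(τ₀+τ_data), with τ₀=1/σ₀² and τ_data=n/σ².
Here τ₀ = 1/1256.8 = 0.000796 and τ_data = 22/1402.6 = 0.015685, so τ_n = 0.016481.
Rearranging for μ₀: μ₀ = (μ_n·τ_n − τ_data·x̄)/τ₀ = (271.8057·0.016481 − 0.015685·268.6) / 0.000796 = 0.266639/0.000796 ≈ 335.0.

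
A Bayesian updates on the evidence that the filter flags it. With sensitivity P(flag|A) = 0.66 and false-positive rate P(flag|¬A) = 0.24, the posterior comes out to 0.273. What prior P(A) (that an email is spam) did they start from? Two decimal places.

In odds form, posterior odds = prior odds × likelihood ratio, so prior odds = posterior odds ÷ LR.
Posterior odds = 0.273/(1−0.273) = 0.3755. LR = 0.66/0.24 = 2.7500.
Prior odds = 0.3755/2.7500 = 0.1365, so P(A) = 0.1365/(1+0.1365) ≈ 0.12.

P(A) = 0.12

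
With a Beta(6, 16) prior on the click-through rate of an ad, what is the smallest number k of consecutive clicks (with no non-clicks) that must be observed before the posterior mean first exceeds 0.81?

k = 63

After k clicks and 0 non-clicks the posterior is Beta(6+k, 16), with mean (6+k)/(6+16+k).
Set (6+k)/(22+k) > 0.81 and solve: k > (0.81·22 − 6)/(1 − 0.81) = 62.211.
The smallest integer exceeding 62.211 is 63.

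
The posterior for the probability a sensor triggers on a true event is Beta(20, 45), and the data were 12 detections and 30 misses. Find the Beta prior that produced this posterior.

Beta(8, 15)

A Beta(a, b) prior with s successes and f failures in binomial data gives a Beta(a+s, b+f) posterior.
Subtract the data counts: 20−12=8, 45−30=15.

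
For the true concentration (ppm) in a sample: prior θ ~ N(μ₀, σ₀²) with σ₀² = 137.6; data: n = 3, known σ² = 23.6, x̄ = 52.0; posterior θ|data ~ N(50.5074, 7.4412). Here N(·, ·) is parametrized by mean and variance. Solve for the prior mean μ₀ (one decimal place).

The posterior mean is a precision-weighted average: μ_n = (τ₀μ₀ + τ_data·x̄)/(τ₀+τ_data), with τ₀=1/σ₀² and τ_data=n/σ².
Here τ₀ = 1/137.6 = 0.007267 and τ_data = 3/23.6 = 0.127119, so τ_n = 0.134386.
Rearranging for μ₀: μ₀ = (μ_n·τ_n − τ_data·x̄)/τ₀ = (50.5074·0.134386 − 0.127119·52.0) / 0.007267 = 0.177299/0.007267 ≈ 24.4.

μ₀ = 24.4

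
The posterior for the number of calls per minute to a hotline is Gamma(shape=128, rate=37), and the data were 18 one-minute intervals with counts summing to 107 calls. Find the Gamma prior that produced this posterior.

Gamma(shape=21, rate=19)

Gamma–Poisson conjugacy: posterior shape = α + Σxᵢ, posterior rate = β + n.
So α = 128 − 107 = 21 and β = 37 − 18 = 19.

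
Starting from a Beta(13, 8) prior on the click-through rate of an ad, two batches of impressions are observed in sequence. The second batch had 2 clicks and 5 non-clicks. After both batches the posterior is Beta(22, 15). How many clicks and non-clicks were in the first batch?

7 clicks and 2 non-clicks

Sequential conjugate updates are equivalent to a single update on the pooled data, so total successes = posterior α − prior α and total failures = posterior β − prior β.
Total across both batches: 22−13=9 clicks, 15−8=7 non-clicks.
Subtract the second batch: 9−2=7 clicks and 7−5=2 non-clicks.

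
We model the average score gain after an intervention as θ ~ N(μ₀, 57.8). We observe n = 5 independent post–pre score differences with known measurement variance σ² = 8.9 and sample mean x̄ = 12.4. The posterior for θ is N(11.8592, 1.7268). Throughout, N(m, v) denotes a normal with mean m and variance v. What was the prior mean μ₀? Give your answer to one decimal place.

μ₀ = -5.7

With known observation variance, the Normal–Normal posterior has precision τ_n = τ₀ + n/σ² and mean μ_n = (τ₀μ₀ + (n/σ²)x̄)/τ_n.
Here τ₀ = 1/57.8 = 0.017301 and τ_data = 5/8.9 = 0.561798, so τ_n = 0.579099.
Rearranging for μ₀: μ₀ = (μ_n·τ_n − τ_data·x̄)/τ₀ = (11.8592·0.579099 − 0.561798·12.4) / 0.017301 = -0.098644/0.017301 ≈ -5.7.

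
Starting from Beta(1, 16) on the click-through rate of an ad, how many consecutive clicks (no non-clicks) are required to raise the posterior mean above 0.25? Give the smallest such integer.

After k clicks and 0 non-clicks the posterior is Beta(1+k, 16), with mean (1+k)/(1+16+k).
Set (1+k)/(17+k) > 0.25 and solve: k > (0.25·17 − 1)/(1 − 0.25) = 4.333.
The smallest integer exceeding 4.333 is 5, and checking k=5: (6)/(22) = 0.2727 > 0.25.

k = 5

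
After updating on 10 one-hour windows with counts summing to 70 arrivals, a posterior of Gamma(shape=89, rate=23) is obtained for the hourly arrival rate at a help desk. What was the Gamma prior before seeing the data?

Gamma(shape=19, rate=13)

A Gamma(α, β) prior (rate parametrization) on a Poisson rate with n observations summing to S gives posterior Gamma(α+S, β+n).
So α = 89 − 70 = 19 and β = 23 − 10 = 13.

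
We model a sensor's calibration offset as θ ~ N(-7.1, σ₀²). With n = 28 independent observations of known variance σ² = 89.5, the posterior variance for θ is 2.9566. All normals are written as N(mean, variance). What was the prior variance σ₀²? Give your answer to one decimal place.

σ₀² = 39.4

Posterior precision equals prior precision plus data precision: 1/σ_n² = 1/σ₀² + n/σ².
So 1/σ₀² = 1/2.9566 − 28/89.5 = 0.338226 − 0.312849 = 0.025377.
Hence σ₀² = 1/0.025377 ≈ 39.4.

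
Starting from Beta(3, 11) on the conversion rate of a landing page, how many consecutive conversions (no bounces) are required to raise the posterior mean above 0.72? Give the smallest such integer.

k = 26

After k conversions and 0 bounces the posterior is Beta(3+k, 11), with mean (3+k)/(3+11+k).
Set (3+k)/(14+k) > 0.72 and solve: k > (0.72·14 − 3)/(1 − 0.72) = 25.286.
The smallest integer exceeding 25.286 is 26, and checking k=26: (29)/(40) = 0.7250 > 0.72.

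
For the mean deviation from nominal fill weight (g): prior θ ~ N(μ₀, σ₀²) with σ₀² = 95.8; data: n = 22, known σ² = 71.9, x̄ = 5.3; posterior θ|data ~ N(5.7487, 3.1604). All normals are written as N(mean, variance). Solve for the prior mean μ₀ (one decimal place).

μ₀ = 18.9

With known observation variance, the Normal–Normal posterior has precision τ_n = τ₀ + n/σ² and mean μ_n = (τ₀μ₀ + (n/σ²)x̄)/τ_n.
Here τ₀ = 1/95.8 = 0.010438 and τ_data = 22/71.9 = 0.305981, so τ_n = 0.316419.
Rearranging for μ₀: μ₀ = (μ_n·τ_n − τ_data·x̄)/τ₀ = (5.7487·0.316419 − 0.305981·5.3) / 0.010438 = 0.197299/0.010438 ≈ 18.9.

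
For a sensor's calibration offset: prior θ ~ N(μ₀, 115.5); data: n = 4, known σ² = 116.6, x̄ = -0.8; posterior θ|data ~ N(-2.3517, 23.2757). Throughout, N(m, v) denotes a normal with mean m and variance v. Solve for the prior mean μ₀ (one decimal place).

The posterior mean is a precision-weighted average: μ_n = (τ₀μ₀ + τ_data·x̄)/(τ₀+τ_data), with τ₀=1/σ₀² and τ_data=n/σ².
Here τ₀ = 1/115.5 = 0.008658 and τ_data = 4/116.6 = 0.034305, so τ_n = 0.042963.
Rearranging for μ₀: μ₀ = (μ_n·τ_n − τ_data·x̄)/τ₀ = (-2.3517·0.042963 − 0.034305·-0.8) / 0.008658 = -0.073592/0.008658 ≈ -8.5.

μ₀ = -8.5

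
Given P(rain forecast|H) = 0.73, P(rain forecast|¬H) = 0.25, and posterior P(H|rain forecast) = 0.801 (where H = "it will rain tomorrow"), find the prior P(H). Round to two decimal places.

P(H) = 0.58

Bayes' rule in odds form gives O(H|E) = O(H)·[P(E|H)/P(E|¬H)], hence O(H) = O(H|E)/LR.
Posterior odds = 0.801/(1−0.801) = 4.0251. LR = 0.73/0.25 = 2.9200.
Prior odds = 4.0251/2.9200 = 1.3785, so P(H) = 1.3785/(1+1.3785) ≈ 0.58.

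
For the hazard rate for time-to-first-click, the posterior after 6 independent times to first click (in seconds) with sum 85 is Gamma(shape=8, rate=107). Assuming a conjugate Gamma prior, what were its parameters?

Gamma(shape=2, rate=22)

For an exponential likelihood with a Gamma(α, β) prior on the rate, n observations with total T give posterior Gamma(α+n, β+T).
So α = 8 − 6 = 2 and β = 107 − 85 = 22.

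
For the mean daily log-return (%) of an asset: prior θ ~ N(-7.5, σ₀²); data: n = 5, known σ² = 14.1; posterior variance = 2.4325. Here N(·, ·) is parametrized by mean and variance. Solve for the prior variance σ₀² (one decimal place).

For the Normal–Normal model with known σ², precisions add: τ_n = τ₀ + n/σ².
So 1/σ₀² = 1/2.4325 − 5/14.1 = 0.411100 − 0.354610 = 0.056490.
Hence σ₀² = 1/0.056490 ≈ 17.7.

σ₀² = 17.7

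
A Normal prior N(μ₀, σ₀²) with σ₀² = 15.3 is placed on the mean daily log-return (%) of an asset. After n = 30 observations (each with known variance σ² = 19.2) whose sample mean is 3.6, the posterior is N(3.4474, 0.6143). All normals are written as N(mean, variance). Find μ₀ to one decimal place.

μ₀ = -0.2

With known observation variance, the Normal–Normal posterior has precision τ_n = τ₀ + n/σ² and mean μ_n = (τ₀μ₀ + (n/σ²)x̄)/τ_n.
Here τ₀ = 1/15.3 = 0.065359 and τ_data = 30/19.2 = 1.562500, so τ_n = 1.627859.
Rearranging for μ₀: μ₀ = (μ_n·τ_n − τ_data·x̄)/τ₀ = (3.4474·1.627859 − 1.562500·3.6) / 0.065359 = -0.013119/0.065359 ≈ -0.2.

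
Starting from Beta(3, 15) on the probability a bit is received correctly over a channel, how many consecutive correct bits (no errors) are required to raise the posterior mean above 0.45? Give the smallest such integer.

k = 10

After k correct bits and 0 errors the posterior is Beta(3+k, 15), with mean (3+k)/(3+15+k).
Set (3+k)/(18+k) > 0.45 and solve: k > (0.45·18 − 3)/(1 − 0.45) = 9.273.
The smallest integer exceeding 9.273 is 10.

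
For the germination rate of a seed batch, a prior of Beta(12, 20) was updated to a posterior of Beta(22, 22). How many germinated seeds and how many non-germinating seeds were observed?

Beta is conjugate to the binomial likelihood: posterior = Beta(α+s, β+f).
Match parameters: s=22−12=10, f=22−20=2.

10 germinated seeds and 2 non-germinating seeds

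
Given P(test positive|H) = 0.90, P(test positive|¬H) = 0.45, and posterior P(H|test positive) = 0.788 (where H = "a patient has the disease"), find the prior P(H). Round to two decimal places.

Bayes' rule in odds form gives O(H|E) = O(H)·[P(E|H)/P(E|¬H)], hence O(H) = O(H|E)/LR.
Posterior odds = 0.788/(1−0.788) = 3.7170. LR = 0.90/0.45 = 2.0000.
Prior odds = 3.7170/2.0000 = 1.8585, so P(H) = 1.8585/(1+1.8585) ≈ 0.65.

P(H) = 0.65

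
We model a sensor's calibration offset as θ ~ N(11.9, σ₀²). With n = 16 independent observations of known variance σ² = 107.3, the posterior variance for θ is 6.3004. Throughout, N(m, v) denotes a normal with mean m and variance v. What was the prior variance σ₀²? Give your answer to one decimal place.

Posterior precision equals prior precision plus data precision: 1/σ_n² = 1/σ₀² + n/σ².
So 1/σ₀² = 1/6.3004 − 16/107.3 = 0.158720 − 0.149115 = 0.009605.
Hence σ₀² = 1/0.009605 ≈ 104.1.

σ₀² = 104.1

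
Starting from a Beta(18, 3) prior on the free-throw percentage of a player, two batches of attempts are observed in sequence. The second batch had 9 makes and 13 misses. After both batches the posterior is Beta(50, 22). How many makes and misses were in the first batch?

23 makes and 6 misses

Because Beta–binomial updating is additive in the counts, the combined data contributed (α_post−α_prior, β_post−β_prior) successes and failures.
Total across both batches: 50−18=32 makes, 22−3=19 misses.
Subtract the second batch: 32−9=23 makes and 19−13=6 misses.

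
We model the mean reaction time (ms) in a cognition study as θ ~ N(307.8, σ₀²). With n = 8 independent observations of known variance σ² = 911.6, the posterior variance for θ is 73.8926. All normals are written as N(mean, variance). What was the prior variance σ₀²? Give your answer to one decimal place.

Posterior precision equals prior precision plus data precision: 1/σ_n² = 1/σ₀² + n/σ².
So 1/σ₀² = 1/73.8926 − 8/911.6 = 0.013533 − 0.008776 = 0.004757.
Hence σ₀² = 1/0.004757 ≈ 210.2.

σ₀² = 210.2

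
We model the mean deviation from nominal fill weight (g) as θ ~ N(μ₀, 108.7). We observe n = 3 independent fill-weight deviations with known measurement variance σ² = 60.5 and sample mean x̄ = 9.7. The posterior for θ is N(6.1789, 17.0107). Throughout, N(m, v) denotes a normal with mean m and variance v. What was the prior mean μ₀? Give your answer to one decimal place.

With known observation variance, the Normal–Normal posterior has precision τ_n = τ₀ + n/σ² and mean μ_n = (τ₀μ₀ + (n/σ²)x̄)/τ_n.
Here τ₀ = 1/108.7 = 0.009200 and τ_data = 3/60.5 = 0.049587, so τ_n = 0.058787.
Rearranging for μ₀: μ₀ = (μ_n·τ_n − τ_data·x̄)/τ₀ = (6.1789·0.058787 − 0.049587·9.7) / 0.009200 = -0.117755/0.009200 ≈ -12.8.

μ₀ = -12.8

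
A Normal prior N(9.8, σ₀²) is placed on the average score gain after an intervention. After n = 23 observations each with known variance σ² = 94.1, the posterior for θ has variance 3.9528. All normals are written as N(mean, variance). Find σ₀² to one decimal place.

σ₀² = 116.8

For the Normal–Normal model with known σ², precisions add: τ_n = τ₀ + n/σ².
So 1/σ₀² = 1/3.9528 − 23/94.1 = 0.252985 − 0.244421 = 0.008564.
Hence σ₀² = 1/0.008564 ≈ 116.8.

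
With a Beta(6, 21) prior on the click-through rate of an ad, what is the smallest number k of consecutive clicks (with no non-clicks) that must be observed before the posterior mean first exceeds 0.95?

After k clicks and 0 non-clicks the posterior is Beta(6+k, 21), with mean (6+k)/(6+21+k).
Set (6+k)/(27+k) > 0.95 and solve: k > (0.95·27 − 6)/(1 − 0.95) = 393.000.
The smallest integer exceeding 393.000 is 394, and checking k=394: (400)/(421) = 0.9501 > 0.95.

k = 394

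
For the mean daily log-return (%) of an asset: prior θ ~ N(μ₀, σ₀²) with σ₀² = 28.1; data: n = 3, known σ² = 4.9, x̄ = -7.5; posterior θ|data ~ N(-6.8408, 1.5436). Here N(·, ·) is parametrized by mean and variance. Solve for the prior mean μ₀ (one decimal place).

The posterior mean is a precision-weighted average: μ_n = (τ₀μ₀ + τ_data·x̄)/(τ₀+τ_data), with τ₀=1/σ₀² and τ_data=n/σ².
Here τ₀ = 1/28.1 = 0.035587 and τ_data = 3/4.9 = 0.612245, so τ_n = 0.647832.
Rearranging for μ₀: μ₀ = (μ_n·τ_n − τ_data·x̄)/τ₀ = (-6.8408·0.647832 − 0.612245·-7.5) / 0.035587 = 0.160148/0.035587 ≈ 4.5.

μ₀ = 4.5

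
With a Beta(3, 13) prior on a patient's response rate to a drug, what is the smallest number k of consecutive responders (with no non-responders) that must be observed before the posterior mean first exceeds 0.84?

After k responders and 0 non-responders the posterior is Beta(3+k, 13), with mean (3+k)/(3+13+k).
Set (3+k)/(16+k) > 0.84 and solve: k > (0.84·16 − 3)/(1 − 0.84) = 65.250.
The smallest integer exceeding 65.250 is 66.

k = 66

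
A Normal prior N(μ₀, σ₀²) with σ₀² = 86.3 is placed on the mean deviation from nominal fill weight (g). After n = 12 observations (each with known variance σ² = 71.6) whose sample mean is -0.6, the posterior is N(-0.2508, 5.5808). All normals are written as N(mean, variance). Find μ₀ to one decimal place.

The posterior mean is a precision-weighted average: μ_n = (τ₀μ₀ + τ_data·x̄)/(τ₀+τ_data), with τ₀=1/σ₀² and τ_data=n/σ².
Here τ₀ = 1/86.3 = 0.011587 and τ_data = 12/71.6 = 0.167598, so τ_n = 0.179185.
Rearranging for μ₀: μ₀ = (μ_n·τ_n − τ_data·x̄)/τ₀ = (-0.2508·0.179185 − 0.167598·-0.6) / 0.011587 = 0.055619/0.011587 ≈ 4.8.

μ₀ = 4.8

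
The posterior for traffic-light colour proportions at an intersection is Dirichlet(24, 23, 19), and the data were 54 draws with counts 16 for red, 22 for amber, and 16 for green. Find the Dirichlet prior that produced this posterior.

Dirichlet(8, 1, 3)

For a Dirichlet(α) prior with multinomial counts c, the posterior is Dirichlet(α + c) componentwise.
Subtract each count from the matching posterior parameter: 24−16=8, 23−22=1, 19−16=3.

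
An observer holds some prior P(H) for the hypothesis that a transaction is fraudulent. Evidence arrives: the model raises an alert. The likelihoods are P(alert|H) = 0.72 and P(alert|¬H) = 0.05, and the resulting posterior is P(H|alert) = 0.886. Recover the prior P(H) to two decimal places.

P(H) = 0.35

In odds form, posterior odds = prior odds × likelihood ratio, so prior odds = posterior odds ÷ LR.
Posterior odds = 0.886/(1−0.886) = 7.7719. LR = 0.72/0.05 = 14.4000.
Prior odds = 7.7719/14.4000 = 0.5397, so P(H) = 0.5397/(1+0.5397) ≈ 0.35.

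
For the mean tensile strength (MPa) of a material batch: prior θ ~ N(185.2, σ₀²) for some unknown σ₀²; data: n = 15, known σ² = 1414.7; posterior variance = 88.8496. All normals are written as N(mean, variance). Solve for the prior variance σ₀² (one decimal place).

σ₀² = 1533.7

Posterior precision equals prior precision plus data precision: 1/σ_n² = 1/σ₀² + n/σ².
So 1/σ₀² = 1/88.8496 − 15/1414.7 = 0.011255 − 0.010603 = 0.000652.
Hence σ₀² = 1/0.000652 ≈ 1533.7.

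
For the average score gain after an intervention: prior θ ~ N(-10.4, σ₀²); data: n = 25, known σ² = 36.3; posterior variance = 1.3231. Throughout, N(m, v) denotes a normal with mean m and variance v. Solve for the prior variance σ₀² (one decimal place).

Posterior precision equals prior precision plus data precision: 1/σ_n² = 1/σ₀² + n/σ².
So 1/σ₀² = 1/1.3231 − 25/36.3 = 0.755801 − 0.688705 = 0.067096.
Hence σ₀² = 1/0.067096 ≈ 14.9.

σ₀² = 14.9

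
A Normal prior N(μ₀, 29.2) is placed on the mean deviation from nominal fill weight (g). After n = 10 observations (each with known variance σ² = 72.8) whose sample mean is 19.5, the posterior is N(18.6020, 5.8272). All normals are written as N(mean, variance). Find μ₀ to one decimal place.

μ₀ = 15.0

The posterior mean is a precision-weighted average: μ_n = (τ₀μ₀ + τ_data·x̄)/(τ₀+τ_data), with τ₀=1/σ₀² and τ_data=n/σ².
Here τ₀ = 1/29.2 = 0.034247 and τ_data = 10/72.8 = 0.137363, so τ_n = 0.171610.
Rearranging for μ₀: μ₀ = (μ_n·τ_n − τ_data·x̄)/τ₀ = (18.6020·0.171610 − 0.137363·19.5) / 0.034247 = 0.513711/0.034247 ≈ 15.0.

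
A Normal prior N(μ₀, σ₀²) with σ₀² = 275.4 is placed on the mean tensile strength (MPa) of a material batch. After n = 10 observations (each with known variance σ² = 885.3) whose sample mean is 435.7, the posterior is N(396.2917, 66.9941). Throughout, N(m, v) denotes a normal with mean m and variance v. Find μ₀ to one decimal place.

μ₀ = 273.7

The posterior mean is a precision-weighted average: μ_n = (τ₀μ₀ + τ_data·x̄)/(τ₀+τ_data), with τ₀=1/σ₀² and τ_data=n/σ².
Here τ₀ = 1/275.4 = 0.003631 and τ_data = 10/885.3 = 0.011296, so τ_n = 0.014927.
Rearranging for μ₀: μ₀ = (μ_n·τ_n − τ_data·x̄)/τ₀ = (396.2917·0.014927 − 0.011296·435.7) / 0.003631 = 0.993779/0.003631 ≈ 273.7.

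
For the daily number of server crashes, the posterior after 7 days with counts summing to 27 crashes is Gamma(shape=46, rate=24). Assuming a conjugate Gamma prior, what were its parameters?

Gamma(shape=19, rate=17)

A Gamma(α, β) prior (rate parametrization) on a Poisson rate with n observations summing to S gives posterior Gamma(α+S, β+n).
So α = 46 − 27 = 19 and β = 24 − 7 = 17.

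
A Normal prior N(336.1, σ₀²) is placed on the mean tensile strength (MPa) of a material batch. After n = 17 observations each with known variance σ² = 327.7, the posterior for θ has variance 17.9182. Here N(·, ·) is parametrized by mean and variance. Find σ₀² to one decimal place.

Posterior precision equals prior precision plus data precision: 1/σ_n² = 1/σ₀² + n/σ².
So 1/σ₀² = 1/17.9182 − 17/327.7 = 0.055809 − 0.051877 = 0.003932.
Hence σ₀² = 1/0.003932 ≈ 254.3.

σ₀² = 254.3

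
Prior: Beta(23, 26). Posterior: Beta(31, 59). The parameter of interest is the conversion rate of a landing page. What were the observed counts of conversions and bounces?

Beta is conjugate to the binomial likelihood: posterior = Beta(α+s, β+f).
So s = 31 − 23 = 8 and f = 59 − 26 = 33.

8 conversions and 33 bounces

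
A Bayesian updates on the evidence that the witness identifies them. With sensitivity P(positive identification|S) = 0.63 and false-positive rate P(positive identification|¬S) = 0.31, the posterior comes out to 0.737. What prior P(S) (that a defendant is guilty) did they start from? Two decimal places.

P(S) = 0.58

Bayes' rule in odds form gives O(S|E) = O(S)·[P(E|S)/P(E|¬S)], hence O(S) = O(S|E)/LR.
Posterior odds = 0.737/(1−0.737) = 2.8023. LR = 0.63/0.31 = 2.0323.
Prior odds = 2.8023/2.0323 = 1.3789, so P(S) = 1.3789/(1+1.3789) ≈ 0.58.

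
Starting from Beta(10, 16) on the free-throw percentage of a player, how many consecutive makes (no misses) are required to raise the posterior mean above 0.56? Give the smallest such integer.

k = 11

After k makes and 0 misses the posterior is Beta(10+k, 16), with mean (10+k)/(10+16+k).
Set (10+k)/(26+k) > 0.56 and solve: k > (0.56·26 − 10)/(1 − 0.56) = 10.364.
The smallest integer exceeding 10.364 is 11, and checking k=11: (21)/(37) = 0.5676 > 0.56.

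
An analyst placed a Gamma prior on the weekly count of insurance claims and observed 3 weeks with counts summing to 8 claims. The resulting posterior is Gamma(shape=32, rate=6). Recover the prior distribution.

Gamma–Poisson conjugacy: posterior shape = α + Σxᵢ, posterior rate = β + n.
So α = 32 − 8 = 24 and β = 6 − 3 = 3.

Gamma(shape=24, rate=3)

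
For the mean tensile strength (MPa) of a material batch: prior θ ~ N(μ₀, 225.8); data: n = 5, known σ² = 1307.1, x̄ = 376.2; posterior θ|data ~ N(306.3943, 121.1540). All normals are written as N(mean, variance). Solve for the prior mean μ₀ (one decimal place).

With known observation variance, the Normal–Normal posterior has precision τ_n = τ₀ + n/σ² and mean μ_n = (τ₀μ₀ + (n/σ²)x̄)/τ_n.
Here τ₀ = 1/225.8 = 0.004429 and τ_data = 5/1307.1 = 0.003825, so τ_n = 0.008254.
Rearranging for μ₀: μ₀ = (μ_n·τ_n − τ_data·x̄)/τ₀ = (306.3943·0.008254 − 0.003825·376.2) / 0.004429 = 1.090014/0.004429 ≈ 246.1.

μ₀ = 246.1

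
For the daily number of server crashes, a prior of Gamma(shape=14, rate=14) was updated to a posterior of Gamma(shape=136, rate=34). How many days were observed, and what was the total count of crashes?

n = 20 days with total 122 crashes

A Gamma(α, β) prior (rate parametrization) on a Poisson rate with n observations summing to S gives posterior Gamma(α+S, β+n).
Matching: Σxᵢ = 136 − 14 = 122 and n = 34 − 14 = 20.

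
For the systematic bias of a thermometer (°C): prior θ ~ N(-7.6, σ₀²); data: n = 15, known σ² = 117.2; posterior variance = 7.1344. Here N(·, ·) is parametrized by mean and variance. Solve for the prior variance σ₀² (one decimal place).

For the Normal–Normal model with known σ², precisions add: τ_n = τ₀ + n/σ².
So 1/σ₀² = 1/7.1344 − 15/117.2 = 0.140166 − 0.127986 = 0.012180.
Hence σ₀² = 1/0.012180 ≈ 82.1.

σ₀² = 82.1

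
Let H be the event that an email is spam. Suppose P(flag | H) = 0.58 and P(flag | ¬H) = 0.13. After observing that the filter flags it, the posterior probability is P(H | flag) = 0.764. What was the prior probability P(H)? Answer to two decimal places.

Bayes' rule in odds form gives O(H|E) = O(H)·[P(E|H)/P(E|¬H)], hence O(H) = O(H|E)/LR.
Posterior odds = 0.764/(1−0.764) = 3.2373. LR = 0.58/0.13 = 4.4615.
Prior odds = 3.2373/4.4615 = 0.7256, so P(H) = 0.7256/(1+0.7256) ≈ 0.42.

P(H) = 0.42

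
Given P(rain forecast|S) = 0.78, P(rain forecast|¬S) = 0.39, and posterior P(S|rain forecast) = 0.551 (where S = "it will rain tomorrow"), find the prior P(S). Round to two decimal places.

P(S) = 0.38

Bayes' rule in odds form gives O(S|E) = O(S)·[P(E|S)/P(E|¬S)], hence O(S) = O(S|E)/LR.
Posterior odds = 0.551/(1−0.551) = 1.2272. LR = 0.78/0.39 = 2.0000.
Prior odds = 1.2272/2.0000 = 0.6136, so P(S) = 0.6136/(1+0.6136) ≈ 0.38.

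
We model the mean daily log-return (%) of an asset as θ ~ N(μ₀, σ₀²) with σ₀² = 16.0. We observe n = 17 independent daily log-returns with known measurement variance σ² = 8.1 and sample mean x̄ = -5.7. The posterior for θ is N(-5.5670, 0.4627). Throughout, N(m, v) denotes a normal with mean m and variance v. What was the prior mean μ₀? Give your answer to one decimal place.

μ₀ = -1.1

With known observation variance, the Normal–Normal posterior has precision τ_n = τ₀ + n/σ² and mean μ_n = (τ₀μ₀ + (n/σ²)x̄)/τ_n.
Here τ₀ = 1/16.0 = 0.062500 and τ_data = 17/8.1 = 2.098765, so τ_n = 2.161265.
Rearranging for μ₀: μ₀ = (μ_n·τ_n − τ_data·x̄)/τ₀ = (-5.5670·2.161265 − 2.098765·-5.7) / 0.062500 = -0.068802/0.062500 ≈ -1.1.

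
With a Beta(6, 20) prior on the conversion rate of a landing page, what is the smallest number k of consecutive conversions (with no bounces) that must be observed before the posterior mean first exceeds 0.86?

k = 117

After k conversions and 0 bounces the posterior is Beta(6+k, 20), with mean (6+k)/(6+20+k).
Set (6+k)/(26+k) > 0.86 and solve: k > (0.86·26 − 6)/(1 − 0.86) = 116.857.
The smallest integer exceeding 116.857 is 117, and checking k=117: (123)/(143) = 0.8601 > 0.86.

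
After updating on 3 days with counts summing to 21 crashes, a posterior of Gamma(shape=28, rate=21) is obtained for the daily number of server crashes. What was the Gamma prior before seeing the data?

Gamma(shape=7, rate=18)

A Gamma(α, β) prior (rate parametrization) on a Poisson rate with n observations summing to S gives posterior Gamma(α+S, β+n).
So α = 28 − 21 = 7 and β = 21 − 3 = 18.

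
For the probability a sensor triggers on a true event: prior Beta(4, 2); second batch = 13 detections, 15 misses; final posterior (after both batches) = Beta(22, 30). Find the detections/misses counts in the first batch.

Sequential conjugate updates are equivalent to a single update on the pooled data, so total successes = posterior α − prior α and total failures = posterior β − prior β.
Total across both batches: 22−4=18 detections, 30−2=28 misses.
Subtract the second batch: 18−13=5 detections and 28−15=13 misses.

5 detections and 13 misses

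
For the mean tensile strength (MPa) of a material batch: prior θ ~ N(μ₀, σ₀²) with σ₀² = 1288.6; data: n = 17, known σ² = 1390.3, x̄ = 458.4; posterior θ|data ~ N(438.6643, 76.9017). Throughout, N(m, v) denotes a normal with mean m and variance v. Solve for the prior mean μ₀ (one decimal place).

With known observation variance, the Normal–Normal posterior has precision τ_n = τ₀ + n/σ² and mean μ_n = (τ₀μ₀ + (n/σ²)x̄)/τ_n.
Here τ₀ = 1/1288.6 = 0.000776 and τ_data = 17/1390.3 = 0.012228, so τ_n = 0.013004.
Rearranging for μ₀: μ₀ = (μ_n·τ_n − τ_data·x̄)/τ₀ = (438.6643·0.013004 − 0.012228·458.4) / 0.000776 = 0.099075/0.000776 ≈ 127.7.

μ₀ = 127.7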